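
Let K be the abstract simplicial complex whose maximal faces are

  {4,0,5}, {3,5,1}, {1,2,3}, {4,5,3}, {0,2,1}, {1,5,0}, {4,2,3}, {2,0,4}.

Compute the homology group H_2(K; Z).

H_2 ≅ Z.

Fix the vertex order 0 < 1 < 2 < 3 < 4 < 5 and write every simplex with vertices in increasing order. Then dim K = 2 and the simplices of K are:

  0-simplices (6): [0], [1], [2], [3], [4], [5]
  1-simplices (12): [0,1], [0,2], [0,4], [0,5], [1,2], [1,3], [1,5], [2,3], [2,4], [3,4], [3,5], [4,5]
  2-simplices (8): [0,1,2], [0,1,5], [0,2,4], [0,4,5], [1,2,3], [1,3,5], [2,3,4], [3,4,5]

so the chain groups are C_0 ≅ Z^6, C_1 ≅ Z^12, C_2 ≅ Z^8.

∂_1: C_1 → C_0 is given by ∂[p,q] = [q] − [p]. For instance
  ∂[2,4] = [4] − [2].
The resulting 6×12 matrix has rank 5, and its Smith normal form has invariant factors (1,1,1,1,1).

∂_2: C_2 → C_1 maps a triangle to the signed sum of its edges. For instance
  ∂[3,4,5] = [4,5] − [3,5] + [3,4],
  ∂[1,3,5] = [3,5] − [1,5] + [1,3].
The 12×8 boundary matrix has rank 7 and Smith normal form diag(1,1,1,1,1,1,1).

Computing H_k = (kernel of ∂_k) / (image of ∂_{k+1}):

  H_2: rank ker ∂_2 − rank ∂_3 = (8 − 7) − 0 = 1, and there is no ∂_3, so H_2 ≅ Z.

(K is a triangulation of the 2-sphere S^2.)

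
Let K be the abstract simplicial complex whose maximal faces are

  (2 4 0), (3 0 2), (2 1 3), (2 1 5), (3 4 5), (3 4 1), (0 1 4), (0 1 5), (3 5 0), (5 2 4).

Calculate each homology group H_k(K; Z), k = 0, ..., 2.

Order the vertices as 0 < 1 < 2 < 3 < 4 < 5. Listing each simplex with vertices in this order, K has dimension 2 with simplices:

  0-simplices (6): [0], [1], [2], [3], [4], [5]
  1-simplices (15): [0,1], [0,2], [0,3], [0,4], [0,5], [1,2], [1,3], [1,4], [1,5], [2,3], [2,4], [2,5], [3,4], [3,5], [4,5]
  2-simplices (10): [0,1,4], [0,1,5], [0,2,3], [0,2,4], [0,3,5], [1,2,3], [1,2,5], [1,3,4], [2,4,5], [3,4,5]

Hence C_0 ≅ Z^6, C_1 ≅ Z^15, C_2 ≅ Z^10.

∂_1: C_1 → C_0 sends each edge [p,q] (with p < q) to q − p. For instance
  ∂[2,3] = [3] − [2].
As a 6×15 matrix over Z this has rank 5, with invariant factors (1,1,1,1,1).

∂_2: C_2 → C_1 maps a triangle to the signed sum of its edges. For instance
  ∂[2,4,5] = [4,5] − [2,5] + [2,4],
  ∂[1,2,3] = [2,3] − [1,3] + [1,2].
As a 15×10 matrix over Z this has rank 10, with invariant factors (1,1,1,1,1,1,1,1,1,2).

Now H_k = ker ∂_k / im ∂_{k+1}, so:

  H_0: rank C_0 − rank ∂_1 = 6 − 5 = 1, and the invariant factors of ∂_1 are all 1, so H_0 = Z.
  H_1: rank ker ∂_1 − rank ∂_2 = (15 − 5) − 10 = 0, and ∂_2 has invariant factor 2 > 1, so H_1 = Z/2Z.
  H_2: rank ker ∂_2 − rank ∂_3 = (10 − 10) − 0 = 0, and there is no ∂_3, so H_2 = 0.

H_0 = Z,  H_1 = Z/2Z,  H_2 = 0.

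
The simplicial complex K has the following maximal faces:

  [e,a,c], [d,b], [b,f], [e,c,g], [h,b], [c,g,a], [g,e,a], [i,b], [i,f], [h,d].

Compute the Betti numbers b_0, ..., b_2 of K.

We work with the vertex ordering a < b < c < d < e < f < g < h < i. The simplices of K, each written with vertices in increasing order, are:

  0-simplices (9): a, b, c, d, e, f, g, h, i
  1-simplices (12): ac, ae, ag, bd, bf, bh, bi, ce, cg, dh, eg, fi
  2-simplices (4): ace, acg, aeg, ceg

Hence C_0 ≅ Z^9, C_1 ≅ Z^12, C_2 ≅ Z^4.

The boundary map ∂_1: C_1 → C_0 sends each edge [p,q] (with p < q) to q − p.
The resulting 9×12 matrix has rank 7, and its Smith normal form has invariant factors (1,1,1,1,1,1,1).

∂_2: C_2 → C_1 acts by ∂[p,q,r] = [q,r] − [p,r] + [p,q]. For instance
  ∂acg = cg − ag + ac,
  ∂ceg = eg − cg + ce.
This gives a 12×4 integer matrix of rank 3; reducing to Smith normal form yields diagonal entries (1,1,1).

Now H_k = ker ∂_k / im ∂_{k+1}, so:

  H_0: rank C_0 − rank ∂_1 = 9 − 7 = 2, and the invariant factors of ∂_1 are all 1, so H_0 ≅ Z^2.
  H_1: rank ker ∂_1 − rank ∂_2 = (12 − 7) − 3 = 2, and the invariant factors of ∂_2 are all 1, so H_1 ≅ Z^2.
  H_2: rank ker ∂_2 − rank ∂_3 = (4 − 3) − 0 = 1, and there is no ∂_3, so H_2 ≅ Z.

Hence the Betti numbers are b_0 = 2, b_1 = 2, b_2 = 1.

b_0 = 2, b_1 = 2, b_2 = 1.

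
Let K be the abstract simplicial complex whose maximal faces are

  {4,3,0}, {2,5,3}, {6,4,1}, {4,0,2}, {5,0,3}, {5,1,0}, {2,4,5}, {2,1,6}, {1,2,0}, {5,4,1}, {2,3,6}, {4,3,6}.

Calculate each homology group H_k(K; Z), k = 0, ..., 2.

H_0 = Z,  H_1 = Z/2,  H_2 = 0.

Order the vertices as 0 < 1 < 2 < 3 < 4 < 5 < 6. Listing each simplex with vertices in this order, K has dimension 2 with simplices:

  0-simplices (7): [0], [1], [2], [3], [4], [5], [6]
  1-simplices (18): [0,1], [0,2], [0,3], [0,4], [0,5], [1,2], [1,4], [1,5], [1,6], [2,3], [2,4], [2,5], [2,6], [3,4], [3,5], [3,6], [4,5], [4,6]
  2-simplices (12): [0,1,2], [0,1,5], [0,2,4], [0,3,4], [0,3,5], [1,2,6], [1,4,5], [1,4,6], [2,3,5], [2,3,6], [2,4,5], [3,4,6]

Hence C_0 ≅ Z^7, C_1 ≅ Z^18, C_2 ≅ Z^12.

Boundary ∂_1: C_1 → C_0 sends each edge [p,q] (with p < q) to q − p. For instance
  ∂[4,5] = [5] − [4].
The 7×18 boundary matrix has rank 6 and Smith normal form diag(1,1,1,1,1,1).

∂_2: C_2 → C_1 sends each 2-simplex [p,q,r] to [q,r] − [p,r] + [p,q]. For instance
  ∂[0,1,2] = [1,2] − [0,2] + [0,1],
  ∂[0,3,4] = [3,4] − [0,4] + [0,3].
As a 18×12 matrix over Z this has rank 12, with invariant factors (1,1,1,1,1,1,1,1,1,1,1,2).

Now H_k = ker ∂_k / im ∂_{k+1}, so:

  H_0: rank C_0 − rank ∂_1 = 7 − 6 = 1, and the invariant factors of ∂_1 are all 1, so H_0 ≅ Z.
  H_1: rank ker ∂_1 − rank ∂_2 = (18 − 6) − 12 = 0, and ∂_2 has invariant factor 2 > 1, so H_1 ≅ Z/2.
  H_2: rank ker ∂_2 − rank ∂_3 = (12 − 12) − 0 = 0, and there is no ∂_3, so H_2 ≅ 0.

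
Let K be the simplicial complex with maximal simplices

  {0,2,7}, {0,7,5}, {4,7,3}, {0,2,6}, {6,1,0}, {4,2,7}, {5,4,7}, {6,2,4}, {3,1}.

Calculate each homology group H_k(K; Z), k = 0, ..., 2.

H_0 ≅ Z,  H_1 ≅ Z,  H_2 = 0.

Take the total order 0 < 1 < 2 < 3 < 4 < 5 < 6 < 7 on the vertex set. Then K (dimension 2) consists of the simplices:

  0-simplices (8): [0], [1], [2], [3], [4], [5], [6], [7]
  1-simplices (16): [0,1], [0,2], [0,5], [0,6], [0,7], [1,3], [1,6], [2,4], [2,6], [2,7], [3,4], [3,7], [4,5], [4,6], [4,7], [5,7]
  2-simplices (8): [0,1,6], [0,2,6], [0,2,7], [0,5,7], [2,4,6], [2,4,7], [3,4,7], [4,5,7]

Hence C_0 ≅ Z^8, C_1 ≅ Z^16, C_2 ≅ Z^8.

∂_1: C_1 → C_0 is given by ∂[p,q] = [q] − [p]. For instance
  ∂[0,1] = [1] − [0].
The resulting 8×16 matrix has rank 7, and its Smith normal form has invariant factors (1,1,1,1,1,1,1).

The boundary map ∂_2: C_2 → C_1 maps a triangle to the signed sum of its edges. For instance
  ∂[0,2,7] = [2,7] − [0,7] + [0,2],
  ∂[0,2,6] = [2,6] − [0,6] + [0,2].
The resulting 16×8 matrix has rank 8, and its Smith normal form has invariant factors (1,1,1,1,1,1,1,1).

Now H_k = ker ∂_k / im ∂_{k+1}, so:

  H_0: rank C_0 − rank ∂_1 = 8 − 7 = 1, and the invariant factors of ∂_1 are all 1, so H_0 ≅ Z.
  H_1: rank ker ∂_1 − rank ∂_2 = (16 − 7) − 8 = 1, and the invariant factors of ∂_2 are all 1, so H_1 ≅ Z.
  H_2: rank ker ∂_2 − rank ∂_3 = (8 − 8) − 0 = 0, and there is no ∂_3, so H_2 ≅ 0.

As a check, the Euler characteristic is 8 − 16 + 8 = 0, which agrees with 1 − 1 + 0 = 0.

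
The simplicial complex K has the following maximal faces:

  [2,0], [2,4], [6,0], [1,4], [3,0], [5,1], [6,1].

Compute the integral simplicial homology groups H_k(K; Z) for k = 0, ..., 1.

Fix the vertex order 0 < 1 < 2 < 3 < 4 < 5 < 6 and write every simplex with vertices in increasing order. Then dim K = 1 and the simplices of K are:

  0-simplices (7): [0], [1], [2], [3], [4], [5], [6]
  1-simplices (7): [0,2], [0,3], [0,6], [1,4], [1,5], [1,6], [2,4]

so the chain groups are C_0 ≅ Z^7, C_1 ≅ Z^7.

∂_1: C_1 → C_0 sends each edge [p,q] (with p < q) to q − p. For instance
  ∂[0,2] = [2] − [0].
The 7×7 boundary matrix has rank 6 and Smith normal form diag(1,1,1,1,1,1).

From H_k ≅ ker(∂_k) / im(∂_{k+1}) we obtain:

  H_0: rank C_0 − rank ∂_1 = 7 − 6 = 1, and the invariant factors of ∂_1 are all 1, so H_0 = Z.
  H_1: rank ker ∂_1 − rank ∂_2 = (7 − 6) − 0 = 1, and there is no ∂_2, so H_1 = Z.

As a check, the Euler characteristic is 7 − 7 = 0, which agrees with 1 − 1 = 0.

H_0 = Z,  H_1 = Z.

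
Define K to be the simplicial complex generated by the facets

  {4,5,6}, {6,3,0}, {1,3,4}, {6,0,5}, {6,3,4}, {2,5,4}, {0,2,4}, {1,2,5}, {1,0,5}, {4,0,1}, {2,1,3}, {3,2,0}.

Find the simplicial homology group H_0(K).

K has 7 vertices, 18 edges, 12 triangles.
rank ∂_0 = 0, rank ∂_1 = 6 ⇒ b_0 = 7 − 0 − 6 = 1; all invariant factors of ∂_1 are 1 so no torsion. So H_0 ≅ Z.

H_0 ≅ Z.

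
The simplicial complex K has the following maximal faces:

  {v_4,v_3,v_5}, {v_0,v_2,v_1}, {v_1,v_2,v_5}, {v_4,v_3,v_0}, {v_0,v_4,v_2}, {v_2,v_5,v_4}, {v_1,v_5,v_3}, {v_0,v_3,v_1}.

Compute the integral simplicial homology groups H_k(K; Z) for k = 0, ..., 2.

Fix the vertex order v_0 < v_1 < v_2 < v_3 < v_4 < v_5 and write every simplex with vertices in increasing order. Then dim K = 2 and the simplices of K are:

  0-simplices (6): [v_0], [v_1], [v_2], [v_3], [v_4], [v_5]
  1-simplices (12): [v_0,v_1], [v_0,v_2], [v_0,v_3], [v_0,v_4], [v_1,v_2], [v_1,v_3], [v_1,v_5], [v_2,v_4], [v_2,v_5], [v_3,v_4], [v_3,v_5], [v_4,v_5]
  2-simplices (8): [v_0,v_1,v_2], [v_0,v_1,v_3], [v_0,v_2,v_4], [v_0,v_3,v_4], [v_1,v_2,v_5], [v_1,v_3,v_5], [v_2,v_4,v_5], [v_3,v_4,v_5]

so the chain groups are C_0 ≅ Z^6, C_1 ≅ Z^12, C_2 ≅ Z^8.

∂_1: C_1 → C_0 maps an edge to its endpoints' difference, ∂[p,q] = q − p. For instance
  ∂[v_3,v_5] = [v_5] − [v_3].
As a 6×12 matrix over Z this has rank 5, with invariant factors (1,1,1,1,1).

Boundary ∂_2: C_2 → C_1 acts by ∂[p,q,r] = [q,r] − [p,r] + [p,q]. For instance
  ∂[v_2,v_4,v_5] = [v_4,v_5] − [v_2,v_5] + [v_2,v_4],
  ∂[v_3,v_4,v_5] = [v_4,v_5] − [v_3,v_5] + [v_3,v_4].
The resulting 12×8 matrix has rank 7, and its Smith normal form has invariant factors (1,1,1,1,1,1,1).

Now H_k = ker ∂_k / im ∂_{k+1}, so:

  H_0: rank C_0 − rank ∂_1 = 6 − 5 = 1, and the invariant factors of ∂_1 are all 1, so H_0 ≅ Z.
  H_1: rank ker ∂_1 − rank ∂_2 = (12 − 5) − 7 = 0, and the invariant factors of ∂_2 are all 1, so H_1 ≅ 0.
  H_2: rank ker ∂_2 − rank ∂_3 = (8 − 7) − 0 = 1, and there is no ∂_3, so H_2 ≅ Z.

(K is a triangulation of the 2-sphere S^2.)

H_0 = Z,  H_1 = 0,  H_2 = Z.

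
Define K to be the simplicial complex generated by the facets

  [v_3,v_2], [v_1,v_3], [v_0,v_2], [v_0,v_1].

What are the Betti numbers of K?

Order the vertices as v_0 < v_1 < v_2 < v_3. Listing each simplex with vertices in this order, K has dimension 1 with simplices:

  0-simplices (4): [v_0], [v_1], [v_2], [v_3]
  1-simplices (4): [v_0,v_1], [v_0,v_2], [v_1,v_3], [v_2,v_3]

giving chain groups C_0 ≅ Z^4, C_1 ≅ Z^4.

The boundary map ∂_1: C_1 → C_0 maps an edge to its endpoints' difference, ∂[p,q] = q − p.
The resulting 4×4 matrix has rank 3, and its Smith normal form has invariant factors (1,1,1).

From H_k ≅ ker(∂_k) / im(∂_{k+1}) we obtain:

  H_0: rank C_0 − rank ∂_1 = 4 − 3 = 1, and the invariant factors of ∂_1 are all 1, so H_0 ≅ Z.
  H_1: rank ker ∂_1 − rank ∂_2 = (4 − 3) − 0 = 1, and there is no ∂_2, so H_1 ≅ Z.

(K is a triangulation of the circle S^1.)

Hence the Betti numbers are b_0 = 1, b_1 = 1.

b_0 = 1, b_1 = 1.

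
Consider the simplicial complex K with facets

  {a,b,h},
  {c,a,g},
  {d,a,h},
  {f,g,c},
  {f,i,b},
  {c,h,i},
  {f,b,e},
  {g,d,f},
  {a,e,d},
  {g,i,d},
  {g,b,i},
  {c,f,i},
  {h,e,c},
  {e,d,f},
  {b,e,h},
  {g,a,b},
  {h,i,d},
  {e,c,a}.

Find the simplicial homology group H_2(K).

H_2 = 0.

Take the total order a < b < c < d < e < f < g < h < i on the vertex set. Then K (dimension 2) consists of the simplices:

  0-simplices (9): a, b, c, d, e, f, g, h, i
  1-simplices (27): ab, ac, ad, ae, ag, ah, be, bf, bg, bh, bi, ce, cf, cg, ch, ci, de, df, dg, dh, di, ef, eh, fg, fi, gi, hi
  2-simplices (18): abg, abh, ace, acg, ade, adh, bef, beh, bfi, bgi, ceh, cfg, cfi, chi, def, dfg, dgi, dhi

so the chain groups are C_0 ≅ Z^9, C_1 ≅ Z^27, C_2 ≅ Z^18.

Boundary ∂_1: C_1 → C_0 sends each edge [p,q] (with p < q) to q − p.
The resulting 9×27 matrix has rank 8, and its Smith normal form has invariant factors (1,1,1,1,1,1,1,1).

The boundary map ∂_2: C_2 → C_1 acts by ∂[p,q,r] = [q,r] − [p,r] + [p,q]. For instance
  ∂bef = ef − bf + be,
  ∂dhi = hi − di + dh.
This gives a 27×18 integer matrix of rank 18; reducing to Smith normal form yields diagonal entries (1,1,1,1,1,1,1,1,1,1,1,1,1,1,1,1,1,2).

Reading off H_k = ker ∂_k / im ∂_{k+1}:

  H_2: rank ker ∂_2 − rank ∂_3 = (18 − 18) − 0 = 0, and there is no ∂_3, so H_2 ≅ 0.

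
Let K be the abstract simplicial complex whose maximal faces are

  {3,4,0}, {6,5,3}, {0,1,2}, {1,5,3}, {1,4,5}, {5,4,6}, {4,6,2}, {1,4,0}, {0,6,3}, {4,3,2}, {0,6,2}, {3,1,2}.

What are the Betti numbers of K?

b_0 = 1, b_1 = 0, b_2 = 0.

Fix the vertex order 0 < 1 < 2 < 3 < 4 < 5 < 6 and write every simplex with vertices in increasing order. Then dim K = 2 and the simplices of K are:

  0-simplices (7): [0], [1], [2], [3], [4], [5], [6]
  1-simplices (18): [0,1], [0,2], [0,3], [0,4], [0,6], [1,2], [1,3], [1,4], [1,5], [2,3], [2,4], [2,6], [3,4], [3,5], [3,6], [4,5], [4,6], [5,6]
  2-simplices (12): [0,1,2], [0,1,4], [0,2,6], [0,3,4], [0,3,6], [1,2,3], [1,3,5], [1,4,5], [2,3,4], [2,4,6], [3,5,6], [4,5,6]

Hence C_0 ≅ Z^7, C_1 ≅ Z^18, C_2 ≅ Z^12.

The boundary map ∂_1: C_1 → C_0 sends each edge [p,q] (with p < q) to q − p.
As a 7×18 matrix over Z this has rank 6, with invariant factors (1,1,1,1,1,1).

Boundary ∂_2: C_2 → C_1 sends each 2-simplex [p,q,r] to [q,r] − [p,r] + [p,q]. For instance
  ∂[0,2,6] = [2,6] − [0,6] + [0,2],
  ∂[1,3,5] = [3,5] − [1,5] + [1,3].
The resulting 18×12 matrix has rank 12, and its Smith normal form has invariant factors (1,1,1,1,1,1,1,1,1,1,1,2).

From H_k ≅ ker(∂_k) / im(∂_{k+1}) we obtain:

  H_0: rank C_0 − rank ∂_1 = 7 − 6 = 1, and the invariant factors of ∂_1 are all 1, so H_0 ≅ Z.
  H_1: rank ker ∂_1 − rank ∂_2 = (18 − 6) − 12 = 0, and ∂_2 has invariant factor 2 > 1, so H_1 ≅ Z/2Z.
  H_2: rank ker ∂_2 − rank ∂_3 = (12 − 12) − 0 = 0, and there is no ∂_3, so H_2 ≅ 0.

As a check, the Euler characteristic is 7 − 18 + 12 = 1, which agrees with 1 − 0 + 0 = 1.

Hence the Betti numbers are b_0 = 1, b_1 = 0, b_2 = 0.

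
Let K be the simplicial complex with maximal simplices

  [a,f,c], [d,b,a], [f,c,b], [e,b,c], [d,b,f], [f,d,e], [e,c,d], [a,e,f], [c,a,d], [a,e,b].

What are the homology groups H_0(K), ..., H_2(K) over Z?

We work with the vertex ordering a < b < c < d < e < f. The simplices of K, each written with vertices in increasing order, are:

  0-simplices (6): a, b, c, d, e, f
  1-simplices (15): ab, ac, ad, ae, af, bc, bd, be, bf, cd, ce, cf, de, df, ef
  2-simplices (10): abd, abe, acd, acf, aef, bce, bcf, bdf, cde, def

giving chain groups C_0 ≅ Z^6, C_1 ≅ Z^15, C_2 ≅ Z^10.

∂_1: C_1 → C_0 is given by ∂[p,q] = [q] − [p].
The 6×15 boundary matrix has rank 5 and Smith normal form diag(1,1,1,1,1).

The boundary map ∂_2: C_2 → C_1 sends each 2-simplex [p,q,r] to [q,r] − [p,r] + [p,q]. For instance
  ∂abe = be − ae + ab,
  ∂bce = ce − be + bc.
The 15×10 boundary matrix has rank 10 and Smith normal form diag(1,1,1,1,1,1,1,1,1,2).

Reading off H_k = ker ∂_k / im ∂_{k+1}:

  H_0: rank C_0 − rank ∂_1 = 6 − 5 = 1, and the invariant factors of ∂_1 are all 1, so H_0 = Z.
  H_1: rank ker ∂_1 − rank ∂_2 = (15 − 5) − 10 = 0, and ∂_2 has invariant factor 2 > 1, so H_1 = Z/2Z.
  H_2: rank ker ∂_2 − rank ∂_3 = (10 − 10) − 0 = 0, and there is no ∂_3, so H_2 = 0.

As a check, the Euler characteristic is 6 − 15 + 10 = 1, which agrees with 1 − 0 + 0 = 1.
(K is a triangulation of the real projective plane RP^2.)

H_0 ≅ Z,  H_1 ≅ Z/2Z,  H_2 = 0.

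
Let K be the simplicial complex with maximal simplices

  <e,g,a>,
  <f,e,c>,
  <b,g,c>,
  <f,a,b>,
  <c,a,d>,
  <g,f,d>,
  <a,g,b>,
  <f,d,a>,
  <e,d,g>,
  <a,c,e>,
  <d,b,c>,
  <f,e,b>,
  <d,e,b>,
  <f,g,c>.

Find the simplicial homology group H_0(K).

We work with the vertex ordering a < b < c < d < e < f < g. The simplices of K, each written with vertices in increasing order, are:

  0-simplices (7): a, b, c, d, e, f, g
  1-simplices (21): ab, ac, ad, ae, af, ag, bc, bd, be, bf, bg, cd, ce, cf, cg, de, df, dg, ef, eg, fg
  2-simplices (14): abf, abg, acd, ace, adf, aeg, bcd, bcg, bde, bef, cef, cfg, deg, dfg

so the chain groups are C_0 ≅ Z^7, C_1 ≅ Z^21, C_2 ≅ Z^14.

Boundary ∂_1: C_1 → C_0 maps an edge to its endpoints' difference, ∂[p,q] = q − p.
The resulting 7×21 matrix has rank 6, and its Smith normal form has invariant factors (1,1,1,1,1,1).

Boundary ∂_2: C_2 → C_1 maps a triangle to the signed sum of its edges. For instance
  ∂abg = bg − ag + ab,
  ∂abf = bf − af + ab.
The 21×14 boundary matrix has rank 13 and Smith normal form diag(1,1,1,1,1,1,1,1,1,1,1,1,1).

From H_k ≅ ker(∂_k) / im(∂_{k+1}) we obtain:

  H_0: rank C_0 − rank ∂_1 = 7 − 6 = 1, and the invariant factors of ∂_1 are all 1, so H_0 ≅ Z.

H_0 ≅ Z.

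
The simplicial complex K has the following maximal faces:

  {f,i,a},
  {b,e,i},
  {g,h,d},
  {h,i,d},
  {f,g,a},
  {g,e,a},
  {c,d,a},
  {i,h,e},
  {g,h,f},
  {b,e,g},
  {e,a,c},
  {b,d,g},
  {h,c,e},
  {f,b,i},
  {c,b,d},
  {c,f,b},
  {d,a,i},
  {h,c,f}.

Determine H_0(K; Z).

H_0 ≅ Z.

Order the vertices as a < b < c < d < e < f < g < h < i. Listing each simplex with vertices in this order, K has dimension 2 with simplices:

  0-simplices (9): a, b, c, d, e, f, g, h, i
  1-simplices (27): ac, ad, ae, af, ag, ai, bc, bd, be, bf, bg, bi, cd, ce, cf, ch, dg, dh, di, eg, eh, ei, fg, fh, fi, gh, hi
  2-simplices (18): acd, ace, adi, aeg, afg, afi, bcd, bcf, bdg, beg, bei, bfi, ceh, cfh, dgh, dhi, ehi, fgh

Hence C_0 ≅ Z^9, C_1 ≅ Z^27, C_2 ≅ Z^18.

∂_1: C_1 → C_0 is given by ∂[p,q] = [q] − [p]. For instance
  ∂gh = h − g.
As a 9×27 matrix over Z this has rank 8, with invariant factors (1,1,1,1,1,1,1,1).

Boundary ∂_2: C_2 → C_1 acts by ∂[p,q,r] = [q,r] − [p,r] + [p,q]. For instance
  ∂acd = cd − ad + ac,
  ∂ace = ce − ae + ac.
The 27×18 boundary matrix has rank 17 and Smith normal form diag(1,1,1,1,1,1,1,1,1,1,1,1,1,1,1,1,1).

Now H_k = ker ∂_k / im ∂_{k+1}, so:

  H_0: rank C_0 − rank ∂_1 = 9 − 8 = 1, and the invariant factors of ∂_1 are all 1, so H_0 ≅ Z.

(K is a triangulation of the torus T^2.)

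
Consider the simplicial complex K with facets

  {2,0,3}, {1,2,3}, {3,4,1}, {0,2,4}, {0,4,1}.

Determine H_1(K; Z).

H_1 = Z.

We work with the vertex ordering 0 < 1 < 2 < 3 < 4. The simplices of K, each written with vertices in increasing order, are:

  0-simplices (5): [0], [1], [2], [3], [4]
  1-simplices (10): [0,1], [0,2], [0,3], [0,4], [1,2], [1,3], [1,4], [2,3], [2,4], [3,4]
  2-simplices (5): [0,1,4], [0,2,3], [0,2,4], [1,2,3], [1,3,4]

so the chain groups are C_0 ≅ Z^5, C_1 ≅ Z^10, C_2 ≅ Z^5.

Boundary ∂_1: C_1 → C_0 maps an edge to its endpoints' difference, ∂[p,q] = q − p.
The 5×10 boundary matrix has rank 4 and Smith normal form diag(1,1,1,1).

The boundary map ∂_2: C_2 → C_1 acts by ∂[p,q,r] = [q,r] − [p,r] + [p,q]. For instance
  ∂[0,2,4] = [2,4] − [0,4] + [0,2],
  ∂[1,2,3] = [2,3] − [1,3] + [1,2].
As a 10×5 matrix over Z this has rank 5, with invariant factors (1,1,1,1,1).

Now H_k = ker ∂_k / im ∂_{k+1}, so:

  H_1: rank ker ∂_1 − rank ∂_2 = (10 − 4) − 5 = 1, and the invariant factors of ∂_2 are all 1, so H_1 ≅ Z.

(K is a triangulation of the Möbius band.)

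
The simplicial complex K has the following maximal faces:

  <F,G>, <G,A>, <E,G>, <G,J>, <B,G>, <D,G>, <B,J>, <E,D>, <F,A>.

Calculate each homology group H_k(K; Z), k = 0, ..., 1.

H_0 ≅ Z,  H_1 ≅ Z^3.

Take the total order A < B < D < E < F < G < J on the vertex set. Then K (dimension 1) consists of the simplices:

  0-simplices (7): A, B, D, E, F, G, J
  1-simplices (9): AF, AG, BG, BJ, DE, DG, EG, FG, GJ

giving chain groups C_0 ≅ Z^7, C_1 ≅ Z^9.

The boundary map ∂_1: C_1 → C_0 is given by ∂[p,q] = [q] − [p]. For instance
  ∂GJ = J − G.
The 7×9 boundary matrix has rank 6 and Smith normal form diag(1,1,1,1,1,1).

From H_k ≅ ker(∂_k) / im(∂_{k+1}) we obtain:

  H_0: rank C_0 − rank ∂_1 = 7 − 6 = 1, and the invariant factors of ∂_1 are all 1, so H_0 = Z.
  H_1: rank ker ∂_1 − rank ∂_2 = (9 − 6) − 0 = 3, and there is no ∂_2, so H_1 = Z^3.

(K is a triangulation of a wedge of 3 circles.)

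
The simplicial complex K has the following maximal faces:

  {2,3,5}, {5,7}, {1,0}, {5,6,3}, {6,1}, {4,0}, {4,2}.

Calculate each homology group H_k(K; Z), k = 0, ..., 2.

Order the vertices as 0 < 1 < 2 < 3 < 4 < 5 < 6 < 7. Listing each simplex with vertices in this order, K has dimension 2 with simplices:

  0-simplices (8): [0], [1], [2], [3], [4], [5], [6], [7]
  1-simplices (10): [0,1], [0,4], [1,6], [2,3], [2,4], [2,5], [3,5], [3,6], [5,6], [5,7]
  2-simplices (2): [2,3,5], [3,5,6]

Hence C_0 ≅ Z^8, C_1 ≅ Z^10, C_2 ≅ Z^2.

Boundary ∂_1: C_1 → C_0 maps an edge to its endpoints' difference, ∂[p,q] = q − p. For instance
  ∂[2,5] = [5] − [2].
As a 8×10 matrix over Z this has rank 7, with invariant factors (1,1,1,1,1,1,1).

Boundary ∂_2: C_2 → C_1 maps a triangle to the signed sum of its edges. For instance
  ∂[2,3,5] = [3,5] − [2,5] + [2,3],
  ∂[3,5,6] = [5,6] − [3,6] + [3,5].
The resulting 10×2 matrix has rank 2, and its Smith normal form has invariant factors (1,1).

From H_k ≅ ker(∂_k) / im(∂_{k+1}) we obtain:

  H_0: rank C_0 − rank ∂_1 = 8 − 7 = 1, and the invariant factors of ∂_1 are all 1, so H_0 ≅ Z.
  H_1: rank ker ∂_1 − rank ∂_2 = (10 − 7) − 2 = 1, and the invariant factors of ∂_2 are all 1, so H_1 ≅ Z.
  H_2: rank ker ∂_2 − rank ∂_3 = (2 − 2) − 0 = 0, and there is no ∂_3, so H_2 ≅ 0.

H_0 = Z,  H_1 = Z,  H_2 = 0.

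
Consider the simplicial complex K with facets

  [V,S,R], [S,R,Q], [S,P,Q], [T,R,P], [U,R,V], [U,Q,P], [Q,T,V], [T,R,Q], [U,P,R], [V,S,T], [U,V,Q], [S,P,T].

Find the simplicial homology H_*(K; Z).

H_0 ≅ Z,  H_1 ≅ Z/2Z,  H_2 = 0.

Fix the vertex order P < Q < R < S < T < U < V and write every simplex with vertices in increasing order. Then dim K = 2 and the simplices of K are:

  0-simplices (7): P, Q, R, S, T, U, V
  1-simplices (18): PQ, PR, PS, PT, PU, QR, QS, QT, QU, QV, RS, RT, RU, RV, ST, SV, TV, UV
  2-simplices (12): PQS, PQU, PRT, PRU, PST, QRS, QRT, QTV, QUV, RSV, RUV, STV

giving chain groups C_0 ≅ Z^7, C_1 ≅ Z^18, C_2 ≅ Z^12.

Boundary ∂_1: C_1 → C_0 is given by ∂[p,q] = [q] − [p].
The resulting 7×18 matrix has rank 6, and its Smith normal form has invariant factors (1,1,1,1,1,1).

Boundary ∂_2: C_2 → C_1 sends each 2-simplex [p,q,r] to [q,r] − [p,r] + [p,q]. For instance
  ∂PRU = RU − PU + PR,
  ∂RSV = SV − RV + RS.
This gives a 18×12 integer matrix of rank 12; reducing to Smith normal form yields diagonal entries (1,1,1,1,1,1,1,1,1,1,1,2).

Now H_k = ker ∂_k / im ∂_{k+1}, so:

  H_0: rank C_0 − rank ∂_1 = 7 − 6 = 1, and the invariant factors of ∂_1 are all 1, so H_0 = Z.
  H_1: rank ker ∂_1 − rank ∂_2 = (18 − 6) − 12 = 0, and ∂_2 has invariant factor 2 > 1, so H_1 = Z/2Z.
  H_2: rank ker ∂_2 − rank ∂_3 = (12 − 12) − 0 = 0, and there is no ∂_3, so H_2 = 0.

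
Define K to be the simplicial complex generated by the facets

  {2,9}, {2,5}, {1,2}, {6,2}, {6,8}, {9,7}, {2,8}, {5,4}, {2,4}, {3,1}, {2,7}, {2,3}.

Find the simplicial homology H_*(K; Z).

K has 9 vertices, 12 edges.
rank ∂_0 = 0, rank ∂_1 = 8 ⇒ b_0 = 9 − 0 − 8 = 1; all invariant factors of ∂_1 are 1 so no torsion. So H_0 = Z.
rank ∂_1 = 8, rank ∂_2 = 0 ⇒ b_1 = 12 − 8 − 0 = 4. So H_1 = Z^4.

H_0 = Z,  H_1 = Z^4.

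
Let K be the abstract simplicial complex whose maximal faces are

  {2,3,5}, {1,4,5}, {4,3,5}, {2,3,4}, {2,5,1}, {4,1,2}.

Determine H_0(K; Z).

Order the vertices as 1 < 2 < 3 < 4 < 5. Listing each simplex with vertices in this order, K has dimension 2 with simplices:

  0-simplices (5): [1], [2], [3], [4], [5]
  1-simplices (9): [1,2], [1,4], [1,5], [2,3], [2,4], [2,5], [3,4], [3,5], [4,5]
  2-simplices (6): [1,2,4], [1,2,5], [1,4,5], [2,3,4], [2,3,5], [3,4,5]

giving chain groups C_0 ≅ Z^5, C_1 ≅ Z^9, C_2 ≅ Z^6.

The boundary map ∂_1: C_1 → C_0 sends each edge [p,q] (with p < q) to q − p.
As a 5×9 matrix over Z this has rank 4, with invariant factors (1,1,1,1).

∂_2: C_2 → C_1 acts by ∂[p,q,r] = [q,r] − [p,r] + [p,q]. For instance
  ∂[2,3,4] = [3,4] − [2,4] + [2,3],
  ∂[3,4,5] = [4,5] − [3,5] + [3,4].
The 9×6 boundary matrix has rank 5 and Smith normal form diag(1,1,1,1,1).

Now H_k = ker ∂_k / im ∂_{k+1}, so:

  H_0: rank C_0 − rank ∂_1 = 5 − 4 = 1, and the invariant factors of ∂_1 are all 1, so H_0 ≅ Z.

H_0 ≅ Z.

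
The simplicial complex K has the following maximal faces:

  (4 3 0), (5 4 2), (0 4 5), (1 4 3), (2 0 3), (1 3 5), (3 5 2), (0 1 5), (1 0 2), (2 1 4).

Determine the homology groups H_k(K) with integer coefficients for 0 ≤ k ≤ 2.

Take the total order 0 < 1 < 2 < 3 < 4 < 5 on the vertex set. Then K (dimension 2) consists of the simplices:

  0-simplices (6): [0], [1], [2], [3], [4], [5]
  1-simplices (15): [0,1], [0,2], [0,3], [0,4], [0,5], [1,2], [1,3], [1,4], [1,5], [2,3], [2,4], [2,5], [3,4], [3,5], [4,5]
  2-simplices (10): [0,1,2], [0,1,5], [0,2,3], [0,3,4], [0,4,5], [1,2,4], [1,3,4], [1,3,5], [2,3,5], [2,4,5]

so the chain groups are C_0 ≅ Z^6, C_1 ≅ Z^15, C_2 ≅ Z^10.

∂_1: C_1 → C_0 sends each edge [p,q] (with p < q) to q − p. For instance
  ∂[0,2] = [2] − [0].
This gives a 6×15 integer matrix of rank 5; reducing to Smith normal form yields diagonal entries (1,1,1,1,1).

Boundary ∂_2: C_2 → C_1 acts by ∂[p,q,r] = [q,r] − [p,r] + [p,q]. For instance
  ∂[2,4,5] = [4,5] − [2,5] + [2,4],
  ∂[0,1,2] = [1,2] − [0,2] + [0,1].
This gives a 15×10 integer matrix of rank 10; reducing to Smith normal form yields diagonal entries (1,1,1,1,1,1,1,1,1,2).

Now H_k = ker ∂_k / im ∂_{k+1}, so:

  H_0: rank C_0 − rank ∂_1 = 6 − 5 = 1, and the invariant factors of ∂_1 are all 1, so H_0 ≅ Z.
  H_1: rank ker ∂_1 − rank ∂_2 = (15 − 5) − 10 = 0, and ∂_2 has invariant factor 2 > 1, so H_1 ≅ Z/2.
  H_2: rank ker ∂_2 − rank ∂_3 = (10 − 10) − 0 = 0, and there is no ∂_3, so H_2 ≅ 0.

H_0 = Z,  H_1 = Z/2,  H_2 = 0.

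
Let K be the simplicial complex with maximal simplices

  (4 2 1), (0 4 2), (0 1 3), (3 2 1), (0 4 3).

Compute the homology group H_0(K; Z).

K has 5 vertices, 10 edges, 5 triangles.
rank ∂_0 = 0, rank ∂_1 = 4 ⇒ b_0 = 5 − 0 − 4 = 1; all invariant factors of ∂_1 are 1 so no torsion. So H_0 = Z.

H_0 ≅ Z.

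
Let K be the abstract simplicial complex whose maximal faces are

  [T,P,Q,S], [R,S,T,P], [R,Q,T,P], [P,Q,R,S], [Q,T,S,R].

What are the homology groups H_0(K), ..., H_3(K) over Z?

Take the total order P < Q < R < S < T on the vertex set. Then K (dimension 3) consists of the simplices:

  0-simplices (5): P, Q, R, S, T
  1-simplices (10): PQ, PR, PS, PT, QR, QS, QT, RS, RT, ST
  2-simplices (10): PQR, PQS, PQT, PRS, PRT, PST, QRS, QRT, QST, RST
  3-simplices (5): PQRS, PQRT, PQST, PRST, QRST

Hence C_0 ≅ Z^5, C_1 ≅ Z^10, C_2 ≅ Z^10, C_3 ≅ Z^5.

The boundary map ∂_1: C_1 → C_0 sends each edge [p,q] (with p < q) to q − p. For instance
  ∂RS = S − R.
This gives a 5×10 integer matrix of rank 4; reducing to Smith normal form yields diagonal entries (1,1,1,1).

Boundary ∂_2: C_2 → C_1 sends each 2-simplex [p,q,r] to [q,r] − [p,r] + [p,q]. For instance
  ∂QRT = RT − QT + QR,
  ∂PST = ST − PT + PS.
This gives a 10×10 integer matrix of rank 6; reducing to Smith normal form yields diagonal entries (1,1,1,1,1,1).

Boundary ∂_3: C_3 → C_2 sends each 3-simplex σ to the alternating sum Σ_i (−1)^i (σ with its i-th vertex removed). For instance
  ∂QRST = RST − QST + QRT − QRS,
  ∂PQRT = QRT − PRT + PQT − PQR.
This gives a 10×5 integer matrix of rank 4; reducing to Smith normal form yields diagonal entries (1,1,1,1).

Reading off H_k = ker ∂_k / im ∂_{k+1}:

  H_0: rank C_0 − rank ∂_1 = 5 − 4 = 1, and the invariant factors of ∂_1 are all 1, so H_0 = Z.
  H_1: rank ker ∂_1 − rank ∂_2 = (10 − 4) − 6 = 0, and the invariant factors of ∂_2 are all 1, so H_1 = 0.
  H_2: rank ker ∂_2 − rank ∂_3 = (10 − 6) − 4 = 0, and the invariant factors of ∂_3 are all 1, so H_2 = 0.
  H_3: rank ker ∂_3 − rank ∂_4 = (5 − 4) − 0 = 1, and there is no ∂_4, so H_3 = Z.

(K is a triangulation of the 3-sphere S^3.)

H_0 ≅ Z,  H_1 = 0,  H_2 = 0,  H_3 ≅ Z.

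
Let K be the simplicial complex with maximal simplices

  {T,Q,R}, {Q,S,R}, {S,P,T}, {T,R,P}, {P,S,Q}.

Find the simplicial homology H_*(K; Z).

K has 5 vertices, 10 edges, 5 triangles.
rank ∂_0 = 0, rank ∂_1 = 4 ⇒ b_0 = 5 − 0 − 4 = 1; all invariant factors of ∂_1 are 1 so no torsion. So H_0 = Z.
rank ∂_1 = 4, rank ∂_2 = 5 ⇒ b_1 = 10 − 4 − 5 = 1; all invariant factors of ∂_2 are 1 so no torsion. So H_1 = Z.
rank ∂_2 = 5, rank ∂_3 = 0 ⇒ b_2 = 5 − 5 − 0 = 0. So H_2 = 0.

H_0 = Z,  H_1 = Z,  H_2 = 0.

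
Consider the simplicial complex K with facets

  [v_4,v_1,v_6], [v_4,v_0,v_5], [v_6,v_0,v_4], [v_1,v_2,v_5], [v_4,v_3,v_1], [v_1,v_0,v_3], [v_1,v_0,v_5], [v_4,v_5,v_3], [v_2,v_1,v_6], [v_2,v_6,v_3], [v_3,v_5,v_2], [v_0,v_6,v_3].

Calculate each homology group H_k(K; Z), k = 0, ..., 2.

H_0 ≅ Z,  H_1 ≅ Z/2,  H_2 = 0.

Fix the vertex order v_0 < v_1 < v_2 < v_3 < v_4 < v_5 < v_6 and write every simplex with vertices in increasing order. Then dim K = 2 and the simplices of K are:

  0-simplices (7): [v_0], [v_1], [v_2], [v_3], [v_4], [v_5], [v_6]
  1-simplices (18): (18 of them)
  2-simplices (12): (12 of them)

giving chain groups C_0 ≅ Z^7, C_1 ≅ Z^18, C_2 ≅ Z^12.

∂_1: C_1 → C_0 maps an edge to its endpoints' difference, ∂[p,q] = q − p.
The resulting 7×18 matrix has rank 6, and its Smith normal form has invariant factors (1,1,1,1,1,1).

∂_2: C_2 → C_1 maps a triangle to the signed sum of its edges. For instance
  ∂[v_1,v_2,v_5] = [v_2,v_5] − [v_1,v_5] + [v_1,v_2],
  ∂[v_1,v_4,v_6] = [v_4,v_6] − [v_1,v_6] + [v_1,v_4].
As a 18×12 matrix over Z this has rank 12, with invariant factors (1,1,1,1,1,1,1,1,1,1,1,2).

Now H_k = ker ∂_k / im ∂_{k+1}, so:

  H_0: rank C_0 − rank ∂_1 = 7 − 6 = 1, and the invariant factors of ∂_1 are all 1, so H_0 = Z.
  H_1: rank ker ∂_1 − rank ∂_2 = (18 − 6) − 12 = 0, and ∂_2 has invariant factor 2 > 1, so H_1 = Z/2.
  H_2: rank ker ∂_2 − rank ∂_3 = (12 − 12) − 0 = 0, and there is no ∂_3, so H_2 = 0.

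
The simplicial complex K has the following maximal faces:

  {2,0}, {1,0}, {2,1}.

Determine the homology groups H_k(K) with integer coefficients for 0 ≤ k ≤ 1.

H_0 ≅ Z,  H_1 ≅ Z.

Order the vertices as 0 < 1 < 2. Listing each simplex with vertices in this order, K has dimension 1 with simplices:

  0-simplices (3): [0], [1], [2]
  1-simplices (3): [0,1], [0,2], [1,2]

Hence C_0 ≅ Z^3, C_1 ≅ Z^3.

The boundary map ∂_1: C_1 → C_0 maps an edge to its endpoints' difference, ∂[p,q] = q − p. For instance
  ∂[0,1] = [1] − [0].
As a 3×3 matrix over Z this has rank 2, with invariant factors (1,1).

From H_k ≅ ker(∂_k) / im(∂_{k+1}) we obtain:

  H_0: rank C_0 − rank ∂_1 = 3 − 2 = 1, and the invariant factors of ∂_1 are all 1, so H_0 = Z.
  H_1: rank ker ∂_1 − rank ∂_2 = (3 − 2) − 0 = 1, and there is no ∂_2, so H_1 = Z.

(K is a triangulation of the circle S^1.)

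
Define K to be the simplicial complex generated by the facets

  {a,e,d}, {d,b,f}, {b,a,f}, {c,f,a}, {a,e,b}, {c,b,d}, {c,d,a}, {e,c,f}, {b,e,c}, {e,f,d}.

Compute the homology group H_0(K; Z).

Fix the vertex order a < b < c < d < e < f and write every simplex with vertices in increasing order. Then dim K = 2 and the simplices of K are:

  0-simplices (6): a, b, c, d, e, f
  1-simplices (15): ab, ac, ad, ae, af, bc, bd, be, bf, cd, ce, cf, de, df, ef
  2-simplices (10): abe, abf, acd, acf, ade, bcd, bce, bdf, cef, def

giving chain groups C_0 ≅ Z^6, C_1 ≅ Z^15, C_2 ≅ Z^10.

The boundary map ∂_1: C_1 → C_0 maps an edge to its endpoints' difference, ∂[p,q] = q − p.
As a 6×15 matrix over Z this has rank 5, with invariant factors (1,1,1,1,1).

Boundary ∂_2: C_2 → C_1 acts by ∂[p,q,r] = [q,r] − [p,r] + [p,q]. For instance
  ∂bce = ce − be + bc,
  ∂abf = bf − af + ab.
The resulting 15×10 matrix has rank 10, and its Smith normal form has invariant factors (1,1,1,1,1,1,1,1,1,2).

Computing H_k = (kernel of ∂_k) / (image of ∂_{k+1}):

  H_0: rank C_0 − rank ∂_1 = 6 − 5 = 1, and the invariant factors of ∂_1 are all 1, so H_0 = Z.

H_0 = Z.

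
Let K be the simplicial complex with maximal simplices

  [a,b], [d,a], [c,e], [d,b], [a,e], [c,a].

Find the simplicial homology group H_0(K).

H_0 = Z.

Order the vertices as a < b < c < d < e. Listing each simplex with vertices in this order, K has dimension 1 with simplices:

  0-simplices (5): a, b, c, d, e
  1-simplices (6): ab, ac, ad, ae, bd, ce

giving chain groups C_0 ≅ Z^5, C_1 ≅ Z^6.

The boundary map ∂_1: C_1 → C_0 is given by ∂[p,q] = [q] − [p]. For instance
  ∂ae = e − a.
The resulting 5×6 matrix has rank 4, and its Smith normal form has invariant factors (1,1,1,1).

Computing H_k = (kernel of ∂_k) / (image of ∂_{k+1}):

  H_0: rank C_0 − rank ∂_1 = 5 − 4 = 1, and the invariant factors of ∂_1 are all 1, so H_0 ≅ Z.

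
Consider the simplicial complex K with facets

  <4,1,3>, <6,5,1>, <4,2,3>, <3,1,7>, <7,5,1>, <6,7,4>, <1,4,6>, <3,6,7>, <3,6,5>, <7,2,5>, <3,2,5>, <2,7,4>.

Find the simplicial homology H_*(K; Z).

H_0 ≅ Z,  H_1 ≅ Z/2,  H_2 = 0.

Fix the vertex order 1 < 2 < 3 < 4 < 5 < 6 < 7 and write every simplex with vertices in increasing order. Then dim K = 2 and the simplices of K are:

  0-simplices (7): [1], [2], [3], [4], [5], [6], [7]
  1-simplices (18): [1,3], [1,4], [1,5], [1,6], [1,7], [2,3], [2,4], [2,5], [2,7], [3,4], [3,5], [3,6], [3,7], [4,6], [4,7], [5,6], [5,7], [6,7]
  2-simplices (12): [1,3,4], [1,3,7], [1,4,6], [1,5,6], [1,5,7], [2,3,4], [2,3,5], [2,4,7], [2,5,7], [3,5,6], [3,6,7], [4,6,7]

so the chain groups are C_0 ≅ Z^7, C_1 ≅ Z^18, C_2 ≅ Z^12.

∂_1: C_1 → C_0 sends each edge [p,q] (with p < q) to q − p. For instance
  ∂[2,3] = [3] − [2].
The resulting 7×18 matrix has rank 6, and its Smith normal form has invariant factors (1,1,1,1,1,1).

The boundary map ∂_2: C_2 → C_1 sends each 2-simplex [p,q,r] to [q,r] − [p,r] + [p,q]. For instance
  ∂[3,5,6] = [5,6] − [3,6] + [3,5],
  ∂[2,3,4] = [3,4] − [2,4] + [2,3].
The resulting 18×12 matrix has rank 12, and its Smith normal form has invariant factors (1,1,1,1,1,1,1,1,1,1,1,2).

Computing H_k = (kernel of ∂_k) / (image of ∂_{k+1}):

  H_0: rank C_0 − rank ∂_1 = 7 − 6 = 1, and the invariant factors of ∂_1 are all 1, so H_0 = Z.
  H_1: rank ker ∂_1 − rank ∂_2 = (18 − 6) − 12 = 0, and ∂_2 has invariant factor 2 > 1, so H_1 = Z/2.
  H_2: rank ker ∂_2 − rank ∂_3 = (12 − 12) − 0 = 0, and there is no ∂_3, so H_2 = 0.

As a check, the Euler characteristic is 7 − 18 + 12 = 1, which agrees with 1 − 0 + 0 = 1.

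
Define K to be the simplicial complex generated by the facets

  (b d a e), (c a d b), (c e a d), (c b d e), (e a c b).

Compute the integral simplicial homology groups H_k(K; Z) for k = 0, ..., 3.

Take the total order a < b < c < d < e on the vertex set. Then K (dimension 3) consists of the simplices:

  0-simplices (5): a, b, c, d, e
  1-simplices (10): ab, ac, ad, ae, bc, bd, be, cd, ce, de
  2-simplices (10): abc, abd, abe, acd, ace, ade, bcd, bce, bde, cde
  3-simplices (5): abcd, abce, abde, acde, bcde

Hence C_0 ≅ Z^5, C_1 ≅ Z^10, C_2 ≅ Z^10, C_3 ≅ Z^5.

∂_1: C_1 → C_0 sends each edge [p,q] (with p < q) to q − p.
The resulting 5×10 matrix has rank 4, and its Smith normal form has invariant factors (1,1,1,1).

The boundary map ∂_2: C_2 → C_1 maps a triangle to the signed sum of its edges. For instance
  ∂abe = be − ae + ab,
  ∂abd = bd − ad + ab.
The 10×10 boundary matrix has rank 6 and Smith normal form diag(1,1,1,1,1,1).

The boundary map ∂_3: C_3 → C_2 sends each 3-simplex σ to the alternating sum Σ_i (−1)^i (σ with its i-th vertex removed). For instance
  ∂bcde = cde − bde + bce − bcd,
  ∂abde = bde − ade + abe − abd.
As a 10×5 matrix over Z this has rank 4, with invariant factors (1,1,1,1).

Now H_k = ker ∂_k / im ∂_{k+1}, so:

  H_0: rank C_0 − rank ∂_1 = 5 − 4 = 1, and the invariant factors of ∂_1 are all 1, so H_0 = Z.
  H_1: rank ker ∂_1 − rank ∂_2 = (10 − 4) − 6 = 0, and the invariant factors of ∂_2 are all 1, so H_1 = 0.
  H_2: rank ker ∂_2 − rank ∂_3 = (10 − 6) − 4 = 0, and the invariant factors of ∂_3 are all 1, so H_2 = 0.
  H_3: rank ker ∂_3 − rank ∂_4 = (5 − 4) − 0 = 1, and there is no ∂_4, so H_3 = Z.

As a check, the Euler characteristic is 5 − 10 + 10 − 5 = 0, which agrees with 1 − 0 + 0 − 1 = 0.

H_0 = Z,  H_1 = 0,  H_2 = 0,  H_3 = Z.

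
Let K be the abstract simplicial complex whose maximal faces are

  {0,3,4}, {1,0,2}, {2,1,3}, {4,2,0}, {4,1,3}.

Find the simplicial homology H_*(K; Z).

Fix the vertex order 0 < 1 < 2 < 3 < 4 and write every simplex with vertices in increasing order. Then dim K = 2 and the simplices of K are:

  0-simplices (5): [0], [1], [2], [3], [4]
  1-simplices (10): [0,1], [0,2], [0,3], [0,4], [1,2], [1,3], [1,4], [2,3], [2,4], [3,4]
  2-simplices (5): [0,1,2], [0,2,4], [0,3,4], [1,2,3], [1,3,4]

Hence C_0 ≅ Z^5, C_1 ≅ Z^10, C_2 ≅ Z^5.

Boundary ∂_1: C_1 → C_0 is given by ∂[p,q] = [q] − [p]. For instance
  ∂[2,3] = [3] − [2].
The 5×10 boundary matrix has rank 4 and Smith normal form diag(1,1,1,1).

∂_2: C_2 → C_1 acts by ∂[p,q,r] = [q,r] − [p,r] + [p,q]. For instance
  ∂[1,3,4] = [3,4] − [1,4] + [1,3],
  ∂[1,2,3] = [2,3] − [1,3] + [1,2].
As a 10×5 matrix over Z this has rank 5, with invariant factors (1,1,1,1,1).

Computing H_k = (kernel of ∂_k) / (image of ∂_{k+1}):

  H_0: rank C_0 − rank ∂_1 = 5 − 4 = 1, and the invariant factors of ∂_1 are all 1, so H_0 = Z.
  H_1: rank ker ∂_1 − rank ∂_2 = (10 − 4) − 5 = 1, and the invariant factors of ∂_2 are all 1, so H_1 = Z.
  H_2: rank ker ∂_2 − rank ∂_3 = (5 − 5) − 0 = 0, and there is no ∂_3, so H_2 = 0.

(K is a triangulation of the Möbius band.)

H_0 = Z,  H_1 = Z,  H_2 = 0.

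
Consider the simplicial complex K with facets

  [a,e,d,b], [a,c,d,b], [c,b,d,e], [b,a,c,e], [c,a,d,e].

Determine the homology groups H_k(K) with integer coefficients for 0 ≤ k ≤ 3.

H_0 = Z,  H_1 = 0,  H_2 = 0,  H_3 = Z.

Fix the vertex order a < b < c < d < e and write every simplex with vertices in increasing order. Then dim K = 3 and the simplices of K are:

  0-simplices (5): a, b, c, d, e
  1-simplices (10): ab, ac, ad, ae, bc, bd, be, cd, ce, de
  2-simplices (10): abc, abd, abe, acd, ace, ade, bcd, bce, bde, cde
  3-simplices (5): abcd, abce, abde, acde, bcde

so the chain groups are C_0 ≅ Z^5, C_1 ≅ Z^10, C_2 ≅ Z^10, C_3 ≅ Z^5.

The boundary map ∂_1: C_1 → C_0 sends each edge [p,q] (with p < q) to q − p. For instance
  ∂bd = d − b.
The resulting 5×10 matrix has rank 4, and its Smith normal form has invariant factors (1,1,1,1).

Boundary ∂_2: C_2 → C_1 acts by ∂[p,q,r] = [q,r] − [p,r] + [p,q]. For instance
  ∂acd = cd − ad + ac,
  ∂ace = ce − ae + ac.
The resulting 10×10 matrix has rank 6, and its Smith normal form has invariant factors (1,1,1,1,1,1).

The boundary map ∂_3: C_3 → C_2 sends each 3-simplex σ to the alternating sum Σ_i (−1)^i (σ with its i-th vertex removed). For instance
  ∂bcde = cde − bde + bce − bcd,
  ∂abcd = bcd − acd + abd − abc.
The 10×5 boundary matrix has rank 4 and Smith normal form diag(1,1,1,1).

Computing H_k = (kernel of ∂_k) / (image of ∂_{k+1}):

  H_0: rank C_0 − rank ∂_1 = 5 − 4 = 1, and the invariant factors of ∂_1 are all 1, so H_0 = Z.
  H_1: rank ker ∂_1 − rank ∂_2 = (10 − 4) − 6 = 0, and the invariant factors of ∂_2 are all 1, so H_1 = 0.
  H_2: rank ker ∂_2 − rank ∂_3 = (10 − 6) − 4 = 0, and the invariant factors of ∂_3 are all 1, so H_2 = 0.
  H_3: rank ker ∂_3 − rank ∂_4 = (5 − 4) − 0 = 1, and there is no ∂_4, so H_3 = Z.

(K is a triangulation of the 3-sphere S^3.)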